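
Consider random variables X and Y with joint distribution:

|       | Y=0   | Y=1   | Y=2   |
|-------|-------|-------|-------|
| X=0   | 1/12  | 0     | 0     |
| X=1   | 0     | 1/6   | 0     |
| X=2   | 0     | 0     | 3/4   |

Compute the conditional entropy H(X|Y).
Marginal P(Y) (column sums):
  P(Y=0) = 1/12 + 0 + 0 = 1/12
  P(Y=1) = 0 + 1/6 + 0 = 1/6
  P(Y=2) = 0 + 0 + 3/4 = 3/4

H(X|Y) = -Σ P(X,Y)·log₂ P(X|Y), where P(X|Y) = P(X,Y) / P(Y)
  (cells with P(X,Y) = 0 contribute 0)
  (X=0,Y=0): P(X|Y) = (1/12)/(1/12) = 1;  -(1/12)·log₂(1) = 0.0000
  (X=1,Y=1): P(X|Y) = (1/6)/(1/6) = 1;  -(1/6)·log₂(1) = 0.0000
  (X=2,Y=2): P(X|Y) = (3/4)/(3/4) = 1;  -(3/4)·log₂(1) = 0.0000
H(X|Y) = 0.0000 + 0.0000 + 0.0000
  = 0.0000 bits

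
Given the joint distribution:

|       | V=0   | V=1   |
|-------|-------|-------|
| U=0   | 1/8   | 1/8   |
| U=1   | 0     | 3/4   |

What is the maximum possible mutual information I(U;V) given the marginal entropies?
The upper bound on mutual information is I(U;V) ≤ min(H(U), H(V)).

Marginal P(U) (row sums):
  P(U=0) = 1/8 + 1/8 = 1/4
  P(U=1) = 0 + 3/4 = 3/4
Marginal P(V) (column sums):
  P(V=0) = 1/8 + 0 = 1/8
  P(V=1) = 1/8 + 3/4 = 7/8

H(U) = -[(1/4)·log₂(1/4) + (3/4)·log₂(3/4)]
  = 0.5000 + 0.3113
  = 0.8113 bits
H(V) = -[(1/8)·log₂(1/8) + (7/8)·log₂(7/8)]
  = 0.3750 + 0.1686
  = 0.5436 bits

Maximum possible I(U;V) = min(0.8113, 0.5436) = 0.5436 bits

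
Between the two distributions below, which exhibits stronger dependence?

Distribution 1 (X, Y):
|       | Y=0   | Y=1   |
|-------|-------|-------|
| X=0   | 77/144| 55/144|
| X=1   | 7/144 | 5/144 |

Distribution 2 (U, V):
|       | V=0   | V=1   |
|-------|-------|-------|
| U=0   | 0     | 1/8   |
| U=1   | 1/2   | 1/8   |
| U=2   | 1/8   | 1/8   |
Distribution 1 (X, Y):
Marginal P(X) (row sums):
  P(X=0) = 77/144 + 55/144 = 11/12
  P(X=1) = 7/144 + 5/144 = 1/12
Marginal P(Y) (column sums):
  P(Y=0) = 77/144 + 7/144 = 7/12
  P(Y=1) = 55/144 + 5/144 = 5/12

H(X) = -[(11/12)·log₂(11/12) + (1/12)·log₂(1/12)]
  = 0.1151 + 0.2987
  = 0.4138 bits
H(Y) = -[(7/12)·log₂(7/12) + (5/12)·log₂(5/12)]
  = 0.4536 + 0.5263
  = 0.9799 bits
H(X,Y) = -[(77/144)·log₂(77/144) + (55/144)·log₂(55/144) + (7/144)·log₂(7/144) + (5/144)·log₂(5/144)]
  = 0.4829 + 0.5304 + 0.2121 + 0.1683
  = 1.3937 bits

I(X;Y) = H(X) + H(Y) - H(X,Y)
  = 0.4138 + 0.9799 - 1.3937
  = 0.0000 bits

Distribution 2 (U, V):
Marginal P(U) (row sums):
  P(U=0) = 0 + 1/8 = 1/8
  P(U=1) = 1/2 + 1/8 = 5/8
  P(U=2) = 1/8 + 1/8 = 1/4
Marginal P(V) (column sums):
  P(V=0) = 0 + 1/2 + 1/8 = 5/8
  P(V=1) = 1/8 + 1/8 + 1/8 = 3/8

H(U) = -[(1/8)·log₂(1/8) + (5/8)·log₂(5/8) + (1/4)·log₂(1/4)]
  = 0.3750 + 0.4238 + 0.5000
  = 1.2988 bits
H(V) = -[(5/8)·log₂(5/8) + (3/8)·log₂(3/8)]
  = 0.4238 + 0.5306
  = 0.9544 bits
H(U,V) = -[(1/8)·log₂(1/8) + (1/2)·log₂(1/2) + (1/8)·log₂(1/8) + (1/8)·log₂(1/8) + (1/8)·log₂(1/8)]
  = 0.3750 + 0.5000 + 0.3750 + 0.3750 + 0.3750
  = 2.0000 bits

I(U;V) = H(U) + H(V) - H(U,V)
  = 1.2988 + 0.9544 - 2.0000
  = 0.2532 bits

I(U;V) = 0.2532 bits > I(X;Y) = 0.0000 bits, so (U, V) has the higher mutual information (stronger dependence).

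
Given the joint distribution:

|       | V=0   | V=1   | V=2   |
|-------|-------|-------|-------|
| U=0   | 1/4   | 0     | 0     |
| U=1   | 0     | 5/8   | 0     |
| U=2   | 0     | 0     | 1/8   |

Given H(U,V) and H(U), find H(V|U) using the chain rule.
From the chain rule: H(U,V) = H(U) + H(V|U)
Therefore: H(V|U) = H(U,V) - H(U)

H(U,V) = -[(1/4)·log₂(1/4) + (5/8)·log₂(5/8) + (1/8)·log₂(1/8)]
  = 0.5000 + 0.4238 + 0.3750
  = 1.2988 bits
Marginal P(U) (row sums):
  P(U=0) = 1/4 + 0 + 0 = 1/4
  P(U=1) = 0 + 5/8 + 0 = 5/8
  P(U=2) = 0 + 0 + 1/8 = 1/8
H(U) = -[(1/4)·log₂(1/4) + (5/8)·log₂(5/8) + (1/8)·log₂(1/8)]
  = 0.5000 + 0.4238 + 0.3750
  = 1.2988 bits

H(V|U) = 1.2988 - 1.2988 = 0.0000 bits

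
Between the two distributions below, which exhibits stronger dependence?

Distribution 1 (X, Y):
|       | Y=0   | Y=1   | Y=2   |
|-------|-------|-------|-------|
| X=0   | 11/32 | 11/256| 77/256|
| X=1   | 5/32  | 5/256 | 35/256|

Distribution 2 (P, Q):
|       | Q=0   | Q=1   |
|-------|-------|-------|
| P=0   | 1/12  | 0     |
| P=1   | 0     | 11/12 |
Distribution 1 (X, Y):
Marginal P(X) (row sums):
  P(X=0) = 11/32 + 11/256 + 77/256 = 11/16
  P(X=1) = 5/32 + 5/256 + 35/256 = 5/16
Marginal P(Y) (column sums):
  P(Y=0) = 11/32 + 5/32 = 1/2
  P(Y=1) = 11/256 + 5/256 = 1/16
  P(Y=2) = 77/256 + 35/256 = 7/16

H(X) = -[(11/16)·log₂(11/16) + (5/16)·log₂(5/16)]
  = 0.3716 + 0.5244
  = 0.8960 bits
H(Y) = -[(1/2)·log₂(1/2) + (1/16)·log₂(1/16) + (7/16)·log₂(7/16)]
  = 0.5000 + 0.2500 + 0.5218
  = 1.2718 bits
H(X,Y) = -[(11/32)·log₂(11/32) + (11/256)·log₂(11/256) + (77/256)·log₂(77/256) + (5/32)·log₂(5/32) + (5/256)·log₂(5/256) + (35/256)·log₂(35/256)]
  = 0.5296 + 0.1951 + 0.5213 + 0.4184 + 0.1109 + 0.3925
  = 2.1678 bits

I(X;Y) = H(X) + H(Y) - H(X,Y)
  = 0.8960 + 1.2718 - 2.1678
  = 0.0000 bits

Distribution 2 (P, Q):
Marginal P(P) (row sums):
  P(P=0) = 1/12 + 0 = 1/12
  P(P=1) = 0 + 11/12 = 11/12
Marginal P(Q) (column sums):
  P(Q=0) = 1/12 + 0 = 1/12
  P(Q=1) = 0 + 11/12 = 11/12

H(P) = -[(1/12)·log₂(1/12) + (11/12)·log₂(11/12)]
  = 0.2987 + 0.1151
  = 0.4138 bits
H(Q) = -[(1/12)·log₂(1/12) + (11/12)·log₂(11/12)]
  = 0.2987 + 0.1151
  = 0.4138 bits
H(P,Q) = -[(1/12)·log₂(1/12) + (11/12)·log₂(11/12)]
  = 0.2987 + 0.1151
  = 0.4138 bits

I(P;Q) = H(P) + H(Q) - H(P,Q)
  = 0.4138 + 0.4138 - 0.4138
  = 0.4138 bits

I(P;Q) = 0.4138 bits > I(X;Y) = 0.0000 bits, so (P, Q) has the higher mutual information (stronger dependence).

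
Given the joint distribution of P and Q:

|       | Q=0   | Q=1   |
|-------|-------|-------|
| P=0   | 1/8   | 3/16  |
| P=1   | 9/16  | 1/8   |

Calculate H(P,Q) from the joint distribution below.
H(P,Q) = -Σ P(P,Q) log₂ P(P,Q), summed over the non-zero cells:
H(P,Q) = -[(1/8)·log₂(1/8) + (3/16)·log₂(3/16) + (9/16)·log₂(9/16) + (1/8)·log₂(1/8)]
  = 0.3750 + 0.4528 + 0.4669 + 0.3750
  = 1.6697 bits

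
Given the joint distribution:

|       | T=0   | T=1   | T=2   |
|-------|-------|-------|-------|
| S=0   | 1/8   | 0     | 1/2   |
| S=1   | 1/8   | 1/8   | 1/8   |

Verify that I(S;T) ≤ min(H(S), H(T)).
Marginal P(S) (row sums):
  P(S=0) = 1/8 + 0 + 1/2 = 5/8
  P(S=1) = 1/8 + 1/8 + 1/8 = 3/8
Marginal P(T) (column sums):
  P(T=0) = 1/8 + 1/8 = 1/4
  P(T=1) = 0 + 1/8 = 1/8
  P(T=2) = 1/2 + 1/8 = 5/8

H(S) = -[(5/8)·log₂(5/8) + (3/8)·log₂(3/8)]
  = 0.4238 + 0.5306
  = 0.9544 bits
H(T) = -[(1/4)·log₂(1/4) + (1/8)·log₂(1/8) + (5/8)·log₂(5/8)]
  = 0.5000 + 0.3750 + 0.4238
  = 1.2988 bits
H(S,T) = -[(1/8)·log₂(1/8) + (1/2)·log₂(1/2) + (1/8)·log₂(1/8) + (1/8)·log₂(1/8) + (1/8)·log₂(1/8)]
  = 0.3750 + 0.5000 + 0.3750 + 0.3750 + 0.3750
  = 2.0000 bits

I(S;T) = H(S) + H(T) - H(S,T)
  = 0.9544 + 1.2988 - 2.0000
  = 0.2532 bits

min(H(S), H(T)) = min(0.9544, 1.2988) = 0.9544 bits
Since 0.2532 ≤ 0.9544, the bound is satisfied ✓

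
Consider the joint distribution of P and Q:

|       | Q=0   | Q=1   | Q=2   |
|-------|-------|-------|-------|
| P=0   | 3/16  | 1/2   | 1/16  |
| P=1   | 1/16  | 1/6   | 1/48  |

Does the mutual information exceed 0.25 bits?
Marginal P(P) (row sums):
  P(P=0) = 3/16 + 1/2 + 1/16 = 3/4
  P(P=1) = 1/16 + 1/6 + 1/48 = 1/4
Marginal P(Q) (column sums):
  P(Q=0) = 3/16 + 1/16 = 1/4
  P(Q=1) = 1/2 + 1/6 = 2/3
  P(Q=2) = 1/16 + 1/48 = 1/12

H(P) = -[(3/4)·log₂(3/4) + (1/4)·log₂(1/4)]
  = 0.3113 + 0.5000
  = 0.8113 bits
H(Q) = -[(1/4)·log₂(1/4) + (2/3)·log₂(2/3) + (1/12)·log₂(1/12)]
  = 0.5000 + 0.3900 + 0.2987
  = 1.1887 bits
H(P,Q) = -[(3/16)·log₂(3/16) + (1/2)·log₂(1/2) + (1/16)·log₂(1/16) + (1/16)·log₂(1/16) + (1/6)·log₂(1/6) + (1/48)·log₂(1/48)]
  = 0.4528 + 0.5000 + 0.2500 + 0.2500 + 0.4308 + 0.1164
  = 2.0000 bits

I(P;Q) = H(P) + H(Q) - H(P,Q)
  = 0.8113 + 1.1887 - 2.0000
  = 0.0000 bits

No. I(P;Q) = 0.0000 bits, which is ≤ 0.25 bits.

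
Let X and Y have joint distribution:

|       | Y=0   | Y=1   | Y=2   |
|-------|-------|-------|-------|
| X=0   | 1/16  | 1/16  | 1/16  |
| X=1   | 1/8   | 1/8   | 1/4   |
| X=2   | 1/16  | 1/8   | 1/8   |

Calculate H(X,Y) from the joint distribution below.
H(X,Y) = -Σ P(X,Y) log₂ P(X,Y), summed over the non-zero cells:
H(X,Y) = -[(1/16)·log₂(1/16) + (1/16)·log₂(1/16) + (1/16)·log₂(1/16) + (1/8)·log₂(1/8) + (1/8)·log₂(1/8) + (1/4)·log₂(1/4) + (1/16)·log₂(1/16) + (1/8)·log₂(1/8) + (1/8)·log₂(1/8)]
  = 0.2500 + 0.2500 + 0.2500 + 0.3750 + 0.3750 + 0.5000 + 0.2500 + 0.3750 + 0.3750
  = 3.0000 bits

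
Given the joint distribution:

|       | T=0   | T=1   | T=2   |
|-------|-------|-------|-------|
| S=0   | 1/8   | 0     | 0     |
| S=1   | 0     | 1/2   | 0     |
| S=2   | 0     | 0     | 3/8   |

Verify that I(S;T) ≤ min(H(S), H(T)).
Marginal P(S) (row sums):
  P(S=0) = 1/8 + 0 + 0 = 1/8
  P(S=1) = 0 + 1/2 + 0 = 1/2
  P(S=2) = 0 + 0 + 3/8 = 3/8
Marginal P(T) (column sums):
  P(T=0) = 1/8 + 0 + 0 = 1/8
  P(T=1) = 0 + 1/2 + 0 = 1/2
  P(T=2) = 0 + 0 + 3/8 = 3/8

H(S) = -[(1/8)·log₂(1/8) + (1/2)·log₂(1/2) + (3/8)·log₂(3/8)]
  = 0.3750 + 0.5000 + 0.5306
  = 1.4056 bits
H(T) = -[(1/8)·log₂(1/8) + (1/2)·log₂(1/2) + (3/8)·log₂(3/8)]
  = 0.3750 + 0.5000 + 0.5306
  = 1.4056 bits
H(S,T) = -[(1/8)·log₂(1/8) + (1/2)·log₂(1/2) + (3/8)·log₂(3/8)]
  = 0.3750 + 0.5000 + 0.5306
  = 1.4056 bits

I(S;T) = H(S) + H(T) - H(S,T)
  = 1.4056 + 1.4056 - 1.4056
  = 1.4056 bits

min(H(S), H(T)) = min(1.4056, 1.4056) = 1.4056 bits
Since 1.4056 ≤ 1.4056, the bound is satisfied ✓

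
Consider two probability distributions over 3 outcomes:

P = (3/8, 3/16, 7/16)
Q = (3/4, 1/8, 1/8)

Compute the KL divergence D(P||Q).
D(P||Q) = Σ P(i) log₂(P(i)/Q(i))
  i=0: (3/8) × log₂((3/8)/(3/4)) = (3/8) × log₂(1/2) = -0.3750
  i=1: (3/16) × log₂((3/16)/(1/8)) = (3/16) × log₂(3/2) = 0.1097
  i=2: (7/16) × log₂((7/16)/(1/8)) = (7/16) × log₂(7/2) = 0.7907
D(P||Q) = -0.3750 + 0.1097 + 0.7907
  = 0.5254 bits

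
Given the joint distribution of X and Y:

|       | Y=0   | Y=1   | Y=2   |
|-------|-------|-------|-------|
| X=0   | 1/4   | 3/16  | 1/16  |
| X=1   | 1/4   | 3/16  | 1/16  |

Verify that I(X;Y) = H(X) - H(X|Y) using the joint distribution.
Left side, from I(X;Y) = H(X) + H(Y) - H(X,Y):
Marginal P(X) (row sums):
  P(X=0) = 1/4 + 3/16 + 1/16 = 1/2
  P(X=1) = 1/4 + 3/16 + 1/16 = 1/2
Marginal P(Y) (column sums):
  P(Y=0) = 1/4 + 1/4 = 1/2
  P(Y=1) = 3/16 + 3/16 = 3/8
  P(Y=2) = 1/16 + 1/16 = 1/8

H(X) = -[(1/2)·log₂(1/2) + (1/2)·log₂(1/2)]
  = 0.5000 + 0.5000
  = 1.0000 bits
H(Y) = -[(1/2)·log₂(1/2) + (3/8)·log₂(3/8) + (1/8)·log₂(1/8)]
  = 0.5000 + 0.5306 + 0.3750
  = 1.4056 bits
H(X,Y) = -[(1/4)·log₂(1/4) + (3/16)·log₂(3/16) + (1/16)·log₂(1/16) + (1/4)·log₂(1/4) + (3/16)·log₂(3/16) + (1/16)·log₂(1/16)]
  = 0.5000 + 0.4528 + 0.2500 + 0.5000 + 0.4528 + 0.2500
  = 2.4056 bits

I(X;Y) = H(X) + H(Y) - H(X,Y)
  = 1.0000 + 1.4056 - 2.4056
  = 0.0000 bits

Right side, with H(X|Y) computed directly from the conditional probabilities:
H(X|Y) = -Σ P(X,Y)·log₂ P(X|Y), where P(X|Y) = P(X,Y) / P(Y)
  (X=0,Y=0): P(X|Y) = (1/4)/(1/2) = 1/2;  -(1/4)·log₂(1/2) = 0.2500
  (X=0,Y=1): P(X|Y) = (3/16)/(3/8) = 1/2;  -(3/16)·log₂(1/2) = 0.1875
  (X=0,Y=2): P(X|Y) = (1/16)/(1/8) = 1/2;  -(1/16)·log₂(1/2) = 0.0625
  (X=1,Y=0): P(X|Y) = (1/4)/(1/2) = 1/2;  -(1/4)·log₂(1/2) = 0.2500
  (X=1,Y=1): P(X|Y) = (3/16)/(3/8) = 1/2;  -(3/16)·log₂(1/2) = 0.1875
  (X=1,Y=2): P(X|Y) = (1/16)/(1/8) = 1/2;  -(1/16)·log₂(1/2) = 0.0625
H(X|Y) = 0.2500 + 0.1875 + 0.0625 + 0.2500 + 0.1875 + 0.0625
  = 1.0000 bits
H(X) - H(X|Y) = 1.0000 - 1.0000 = 0.0000 bits

Both sides equal 0.0000 bits, so I(X;Y) = H(X) - H(X|Y) ✓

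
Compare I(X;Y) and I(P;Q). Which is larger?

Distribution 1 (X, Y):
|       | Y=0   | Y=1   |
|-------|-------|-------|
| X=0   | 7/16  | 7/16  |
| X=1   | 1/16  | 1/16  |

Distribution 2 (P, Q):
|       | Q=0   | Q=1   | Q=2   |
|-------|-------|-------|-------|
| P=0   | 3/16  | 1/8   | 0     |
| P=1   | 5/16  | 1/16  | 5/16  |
Distribution 1 (X, Y):
Marginal P(X) (row sums):
  P(X=0) = 7/16 + 7/16 = 7/8
  P(X=1) = 1/16 + 1/16 = 1/8
Marginal P(Y) (column sums):
  P(Y=0) = 7/16 + 1/16 = 1/2
  P(Y=1) = 7/16 + 1/16 = 1/2

H(X) = -[(7/8)·log₂(7/8) + (1/8)·log₂(1/8)]
  = 0.1686 + 0.3750
  = 0.5436 bits
H(Y) = -[(1/2)·log₂(1/2) + (1/2)·log₂(1/2)]
  = 0.5000 + 0.5000
  = 1.0000 bits
H(X,Y) = -[(7/16)·log₂(7/16) + (7/16)·log₂(7/16) + (1/16)·log₂(1/16) + (1/16)·log₂(1/16)]
  = 0.5218 + 0.5218 + 0.2500 + 0.2500
  = 1.5436 bits

I(X;Y) = H(X) + H(Y) - H(X,Y)
  = 0.5436 + 1.0000 - 1.5436
  = 0.0000 bits

Distribution 2 (P, Q):
Marginal P(P) (row sums):
  P(P=0) = 3/16 + 1/8 + 0 = 5/16
  P(P=1) = 5/16 + 1/16 + 5/16 = 11/16
Marginal P(Q) (column sums):
  P(Q=0) = 3/16 + 5/16 = 1/2
  P(Q=1) = 1/8 + 1/16 = 3/16
  P(Q=2) = 0 + 5/16 = 5/16

H(P) = -[(5/16)·log₂(5/16) + (11/16)·log₂(11/16)]
  = 0.5244 + 0.3716
  = 0.8960 bits
H(Q) = -[(1/2)·log₂(1/2) + (3/16)·log₂(3/16) + (5/16)·log₂(5/16)]
  = 0.5000 + 0.4528 + 0.5244
  = 1.4772 bits
H(P,Q) = -[(3/16)·log₂(3/16) + (1/8)·log₂(1/8) + (5/16)·log₂(5/16) + (1/16)·log₂(1/16) + (5/16)·log₂(5/16)]
  = 0.4528 + 0.3750 + 0.5244 + 0.2500 + 0.5244
  = 2.1266 bits

I(P;Q) = H(P) + H(Q) - H(P,Q)
  = 0.8960 + 1.4772 - 2.1266
  = 0.2466 bits

I(P;Q) = 0.2466 bits > I(X;Y) = 0.0000 bits, so (P, Q) has the higher mutual information (stronger dependence).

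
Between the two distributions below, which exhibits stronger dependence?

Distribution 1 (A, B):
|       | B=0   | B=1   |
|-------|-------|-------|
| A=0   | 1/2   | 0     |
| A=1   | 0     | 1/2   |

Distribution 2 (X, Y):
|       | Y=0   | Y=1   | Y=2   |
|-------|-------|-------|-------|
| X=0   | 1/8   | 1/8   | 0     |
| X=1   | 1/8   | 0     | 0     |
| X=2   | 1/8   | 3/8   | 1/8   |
Distribution 1 (A, B):
Marginal P(A) (row sums):
  P(A=0) = 1/2 + 0 = 1/2
  P(A=1) = 0 + 1/2 = 1/2
Marginal P(B) (column sums):
  P(B=0) = 1/2 + 0 = 1/2
  P(B=1) = 0 + 1/2 = 1/2

H(A) = -[(1/2)·log₂(1/2) + (1/2)·log₂(1/2)]
  = 0.5000 + 0.5000
  = 1.0000 bits
H(B) = -[(1/2)·log₂(1/2) + (1/2)·log₂(1/2)]
  = 0.5000 + 0.5000
  = 1.0000 bits
H(A,B) = -[(1/2)·log₂(1/2) + (1/2)·log₂(1/2)]
  = 0.5000 + 0.5000
  = 1.0000 bits

I(A;B) = H(A) + H(B) - H(A,B)
  = 1.0000 + 1.0000 - 1.0000
  = 1.0000 bits

Distribution 2 (X, Y):
Marginal P(X) (row sums):
  P(X=0) = 1/8 + 1/8 + 0 = 1/4
  P(X=1) = 1/8 + 0 + 0 = 1/8
  P(X=2) = 1/8 + 3/8 + 1/8 = 5/8
Marginal P(Y) (column sums):
  P(Y=0) = 1/8 + 1/8 + 1/8 = 3/8
  P(Y=1) = 1/8 + 0 + 3/8 = 1/2
  P(Y=2) = 0 + 0 + 1/8 = 1/8

H(X) = -[(1/4)·log₂(1/4) + (1/8)·log₂(1/8) + (5/8)·log₂(5/8)]
  = 0.5000 + 0.3750 + 0.4238
  = 1.2988 bits
H(Y) = -[(3/8)·log₂(3/8) + (1/2)·log₂(1/2) + (1/8)·log₂(1/8)]
  = 0.5306 + 0.5000 + 0.3750
  = 1.4056 bits
H(X,Y) = -[(1/8)·log₂(1/8) + (1/8)·log₂(1/8) + (1/8)·log₂(1/8) + (1/8)·log₂(1/8) + (3/8)·log₂(3/8) + (1/8)·log₂(1/8)]
  = 0.3750 + 0.3750 + 0.3750 + 0.3750 + 0.5306 + 0.3750
  = 2.4056 bits

I(X;Y) = H(X) + H(Y) - H(X,Y)
  = 1.2988 + 1.4056 - 2.4056
  = 0.2988 bits

I(A;B) = 1.0000 bits > I(X;Y) = 0.2988 bits, so (A, B) has the higher mutual information (stronger dependence).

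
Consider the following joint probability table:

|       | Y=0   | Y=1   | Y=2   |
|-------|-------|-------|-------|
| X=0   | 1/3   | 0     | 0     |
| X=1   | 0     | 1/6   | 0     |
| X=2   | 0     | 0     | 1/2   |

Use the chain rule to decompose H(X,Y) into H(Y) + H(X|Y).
By the chain rule: H(X,Y) = H(Y) + H(X|Y)

Marginal P(Y) (column sums):
  P(Y=0) = 1/3 + 0 + 0 = 1/3
  P(Y=1) = 0 + 1/6 + 0 = 1/6
  P(Y=2) = 0 + 0 + 1/2 = 1/2
H(Y) = -[(1/3)·log₂(1/3) + (1/6)·log₂(1/6) + (1/2)·log₂(1/2)]
  = 0.5283 + 0.4308 + 0.5000
  = 1.4591 bits
H(X|Y) = -Σ P(X,Y)·log₂ P(X|Y), where P(X|Y) = P(X,Y) / P(Y)
  (cells with P(X,Y) = 0 contribute 0)
  (X=0,Y=0): P(X|Y) = (1/3)/(1/3) = 1;  -(1/3)·log₂(1) = 0.0000
  (X=1,Y=1): P(X|Y) = (1/6)/(1/6) = 1;  -(1/6)·log₂(1) = 0.0000
  (X=2,Y=2): P(X|Y) = (1/2)/(1/2) = 1;  -(1/2)·log₂(1) = 0.0000
H(X|Y) = 0.0000 + 0.0000 + 0.0000
  = 0.0000 bits

H(X,Y) = H(Y) + H(X|Y) = 1.4591 + 0.0000 = 1.4591 bits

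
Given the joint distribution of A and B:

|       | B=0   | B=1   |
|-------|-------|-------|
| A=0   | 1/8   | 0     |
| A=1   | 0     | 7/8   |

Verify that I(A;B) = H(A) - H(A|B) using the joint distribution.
Left side, from I(A;B) = H(A) + H(B) - H(A,B):
Marginal P(A) (row sums):
  P(A=0) = 1/8 + 0 = 1/8
  P(A=1) = 0 + 7/8 = 7/8
Marginal P(B) (column sums):
  P(B=0) = 1/8 + 0 = 1/8
  P(B=1) = 0 + 7/8 = 7/8

H(A) = -[(1/8)·log₂(1/8) + (7/8)·log₂(7/8)]
  = 0.3750 + 0.1686
  = 0.5436 bits
H(B) = -[(1/8)·log₂(1/8) + (7/8)·log₂(7/8)]
  = 0.3750 + 0.1686
  = 0.5436 bits
H(A,B) = -[(1/8)·log₂(1/8) + (7/8)·log₂(7/8)]
  = 0.3750 + 0.1686
  = 0.5436 bits

I(A;B) = H(A) + H(B) - H(A,B)
  = 0.5436 + 0.5436 - 0.5436
  = 0.5436 bits

Right side, with H(A|B) computed directly from the conditional probabilities:
H(A|B) = -Σ P(A,B)·log₂ P(A|B), where P(A|B) = P(A,B) / P(B)
  (cells with P(A,B) = 0 contribute 0)
  (A=0,B=0): P(A|B) = (1/8)/(1/8) = 1;  -(1/8)·log₂(1) = 0.0000
  (A=1,B=1): P(A|B) = (7/8)/(7/8) = 1;  -(7/8)·log₂(1) = 0.0000
H(A|B) = 0.0000 + 0.0000
  = 0.0000 bits
H(A) - H(A|B) = 0.5436 - 0.0000 = 0.5436 bits

Both sides equal 0.5436 bits, so I(A;B) = H(A) - H(A|B) ✓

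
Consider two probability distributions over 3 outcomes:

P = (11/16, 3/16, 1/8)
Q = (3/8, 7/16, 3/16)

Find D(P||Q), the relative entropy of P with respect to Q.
D(P||Q) = Σ P(i) log₂(P(i)/Q(i))
  i=0: (11/16) × log₂((11/16)/(3/8)) = (11/16) × log₂(11/6) = 0.6012
  i=1: (3/16) × log₂((3/16)/(7/16)) = (3/16) × log₂(3/7) = -0.2292
  i=2: (1/8) × log₂((1/8)/(3/16)) = (1/8) × log₂(2/3) = -0.0731
D(P||Q) = 0.6012 - 0.2292 - 0.0731
  = 0.2989 bits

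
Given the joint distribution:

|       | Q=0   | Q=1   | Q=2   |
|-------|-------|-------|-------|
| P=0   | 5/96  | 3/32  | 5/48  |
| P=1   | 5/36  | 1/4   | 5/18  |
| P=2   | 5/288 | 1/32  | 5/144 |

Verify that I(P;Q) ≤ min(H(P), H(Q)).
Marginal P(P) (row sums):
  P(P=0) = 5/96 + 3/32 + 5/48 = 1/4
  P(P=1) = 5/36 + 1/4 + 5/18 = 2/3
  P(P=2) = 5/288 + 1/32 + 5/144 = 1/12
Marginal P(Q) (column sums):
  P(Q=0) = 5/96 + 5/36 + 5/288 = 5/24
  P(Q=1) = 3/32 + 1/4 + 1/32 = 3/8
  P(Q=2) = 5/48 + 5/18 + 5/144 = 5/12

H(P) = -[(1/4)·log₂(1/4) + (2/3)·log₂(2/3) + (1/12)·log₂(1/12)]
  = 0.5000 + 0.3900 + 0.2987
  = 1.1887 bits
H(Q) = -[(5/24)·log₂(5/24) + (3/8)·log₂(3/8) + (5/12)·log₂(5/12)]
  = 0.4715 + 0.5306 + 0.5263
  = 1.5284 bits
H(P,Q) = -[(5/96)·log₂(5/96) + (3/32)·log₂(3/32) + (5/48)·log₂(5/48) + (5/36)·log₂(5/36) + (1/4)·log₂(1/4) + (5/18)·log₂(5/18) + (5/288)·log₂(5/288) + (1/32)·log₂(1/32) + (5/144)·log₂(5/144)]
  = 0.2220 + 0.3202 + 0.3399 + 0.3956 + 0.5000 + 0.5133 + 0.1015 + 0.1563 + 0.1683
  = 2.7171 bits

I(P;Q) = H(P) + H(Q) - H(P,Q)
  = 1.1887 + 1.5284 - 2.7171
  = 0.0000 bits

min(H(P), H(Q)) = min(1.1887, 1.5284) = 1.1887 bits
Since 0.0000 ≤ 1.1887, the bound is satisfied ✓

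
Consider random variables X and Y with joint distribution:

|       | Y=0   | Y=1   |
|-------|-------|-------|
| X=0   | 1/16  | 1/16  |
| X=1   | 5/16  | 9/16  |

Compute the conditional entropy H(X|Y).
Marginal P(Y) (column sums):
  P(Y=0) = 1/16 + 5/16 = 3/8
  P(Y=1) = 1/16 + 9/16 = 5/8

H(X|Y) = -Σ P(X,Y)·log₂ P(X|Y), where P(X|Y) = P(X,Y) / P(Y)
  (X=0,Y=0): P(X|Y) = (1/16)/(3/8) = 1/6;  -(1/16)·log₂(1/6) = 0.1616
  (X=0,Y=1): P(X|Y) = (1/16)/(5/8) = 1/10;  -(1/16)·log₂(1/10) = 0.2076
  (X=1,Y=0): P(X|Y) = (5/16)/(3/8) = 5/6;  -(5/16)·log₂(5/6) = 0.0822
  (X=1,Y=1): P(X|Y) = (9/16)/(5/8) = 9/10;  -(9/16)·log₂(9/10) = 0.0855
H(X|Y) = 0.1616 + 0.2076 + 0.0822 + 0.0855
  = 0.5369 bits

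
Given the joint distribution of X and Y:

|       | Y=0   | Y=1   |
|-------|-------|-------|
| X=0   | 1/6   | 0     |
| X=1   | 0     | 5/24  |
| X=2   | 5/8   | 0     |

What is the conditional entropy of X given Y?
Marginal P(Y) (column sums):
  P(Y=0) = 1/6 + 0 + 5/8 = 19/24
  P(Y=1) = 0 + 5/24 + 0 = 5/24

H(X|Y) = -Σ P(X,Y)·log₂ P(X|Y), where P(X|Y) = P(X,Y) / P(Y)
  (cells with P(X,Y) = 0 contribute 0)
  (X=0,Y=0): P(X|Y) = (1/6)/(19/24) = 4/19;  -(1/6)·log₂(4/19) = 0.3747
  (X=1,Y=1): P(X|Y) = (5/24)/(5/24) = 1;  -(5/24)·log₂(1) = 0.0000
  (X=2,Y=0): P(X|Y) = (5/8)/(19/24) = 15/19;  -(5/8)·log₂(15/19) = 0.2131
H(X|Y) = 0.3747 + 0.0000 + 0.2131
  = 0.5878 bits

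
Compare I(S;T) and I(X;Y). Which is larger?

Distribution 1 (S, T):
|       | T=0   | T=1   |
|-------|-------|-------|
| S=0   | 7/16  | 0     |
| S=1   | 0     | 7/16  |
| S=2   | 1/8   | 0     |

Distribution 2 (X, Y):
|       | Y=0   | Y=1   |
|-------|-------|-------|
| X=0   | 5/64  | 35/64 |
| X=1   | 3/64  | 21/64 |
Distribution 1 (S, T):
Marginal P(S) (row sums):
  P(S=0) = 7/16 + 0 = 7/16
  P(S=1) = 0 + 7/16 = 7/16
  P(S=2) = 1/8 + 0 = 1/8
Marginal P(T) (column sums):
  P(T=0) = 7/16 + 0 + 1/8 = 9/16
  P(T=1) = 0 + 7/16 + 0 = 7/16

H(S) = -[(7/16)·log₂(7/16) + (7/16)·log₂(7/16) + (1/8)·log₂(1/8)]
  = 0.5218 + 0.5218 + 0.3750
  = 1.4186 bits
H(T) = -[(9/16)·log₂(9/16) + (7/16)·log₂(7/16)]
  = 0.4669 + 0.5218
  = 0.9887 bits
H(S,T) = -[(7/16)·log₂(7/16) + (7/16)·log₂(7/16) + (1/8)·log₂(1/8)]
  = 0.5218 + 0.5218 + 0.3750
  = 1.4186 bits

I(S;T) = H(S) + H(T) - H(S,T)
  = 1.4186 + 0.9887 - 1.4186
  = 0.9887 bits

Distribution 2 (X, Y):
Marginal P(X) (row sums):
  P(X=0) = 5/64 + 35/64 = 5/8
  P(X=1) = 3/64 + 21/64 = 3/8
Marginal P(Y) (column sums):
  P(Y=0) = 5/64 + 3/64 = 1/8
  P(Y=1) = 35/64 + 21/64 = 7/8

H(X) = -[(5/8)·log₂(5/8) + (3/8)·log₂(3/8)]
  = 0.4238 + 0.5306
  = 0.9544 bits
H(Y) = -[(1/8)·log₂(1/8) + (7/8)·log₂(7/8)]
  = 0.3750 + 0.1686
  = 0.5436 bits
H(X,Y) = -[(5/64)·log₂(5/64) + (35/64)·log₂(35/64) + (3/64)·log₂(3/64) + (21/64)·log₂(21/64)]
  = 0.2873 + 0.4762 + 0.2070 + 0.5275
  = 1.4980 bits

I(X;Y) = H(X) + H(Y) - H(X,Y)
  = 0.9544 + 0.5436 - 1.4980
  = 0.0000 bits

I(S;T) = 0.9887 bits > I(X;Y) = 0.0000 bits, so (S, T) has the higher mutual information (stronger dependence).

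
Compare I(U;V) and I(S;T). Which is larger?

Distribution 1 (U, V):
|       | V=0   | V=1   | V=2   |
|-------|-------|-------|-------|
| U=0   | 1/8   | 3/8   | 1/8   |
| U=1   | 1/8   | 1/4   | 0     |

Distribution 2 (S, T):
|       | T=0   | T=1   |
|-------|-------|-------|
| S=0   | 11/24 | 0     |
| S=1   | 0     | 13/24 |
Distribution 1 (U, V):
Marginal P(U) (row sums):
  P(U=0) = 1/8 + 3/8 + 1/8 = 5/8
  P(U=1) = 1/8 + 1/4 + 0 = 3/8
Marginal P(V) (column sums):
  P(V=0) = 1/8 + 1/8 = 1/4
  P(V=1) = 3/8 + 1/4 = 5/8
  P(V=2) = 1/8 + 0 = 1/8

H(U) = -[(5/8)·log₂(5/8) + (3/8)·log₂(3/8)]
  = 0.4238 + 0.5306
  = 0.9544 bits
H(V) = -[(1/4)·log₂(1/4) + (5/8)·log₂(5/8) + (1/8)·log₂(1/8)]
  = 0.5000 + 0.4238 + 0.3750
  = 1.2988 bits
H(U,V) = -[(1/8)·log₂(1/8) + (3/8)·log₂(3/8) + (1/8)·log₂(1/8) + (1/8)·log₂(1/8) + (1/4)·log₂(1/4)]
  = 0.3750 + 0.5306 + 0.3750 + 0.3750 + 0.5000
  = 2.1556 bits

I(U;V) = H(U) + H(V) - H(U,V)
  = 0.9544 + 1.2988 - 2.1556
  = 0.0976 bits

Distribution 2 (S, T):
Marginal P(S) (row sums):
  P(S=0) = 11/24 + 0 = 11/24
  P(S=1) = 0 + 13/24 = 13/24
Marginal P(T) (column sums):
  P(T=0) = 11/24 + 0 = 11/24
  P(T=1) = 0 + 13/24 = 13/24

H(S) = -[(11/24)·log₂(11/24) + (13/24)·log₂(13/24)]
  = 0.5159 + 0.4791
  = 0.9950 bits
H(T) = -[(11/24)·log₂(11/24) + (13/24)·log₂(13/24)]
  = 0.5159 + 0.4791
  = 0.9950 bits
H(S,T) = -[(11/24)·log₂(11/24) + (13/24)·log₂(13/24)]
  = 0.5159 + 0.4791
  = 0.9950 bits

I(S;T) = H(S) + H(T) - H(S,T)
  = 0.9950 + 0.9950 - 0.9950
  = 0.9950 bits

I(S;T) = 0.9950 bits > I(U;V) = 0.0976 bits, so (S, T) has the higher mutual information (stronger dependence).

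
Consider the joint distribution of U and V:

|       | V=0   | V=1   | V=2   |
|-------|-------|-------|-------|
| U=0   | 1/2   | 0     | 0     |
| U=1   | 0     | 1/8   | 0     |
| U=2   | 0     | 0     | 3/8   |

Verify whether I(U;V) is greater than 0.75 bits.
Marginal P(U) (row sums):
  P(U=0) = 1/2 + 0 + 0 = 1/2
  P(U=1) = 0 + 1/8 + 0 = 1/8
  P(U=2) = 0 + 0 + 3/8 = 3/8
Marginal P(V) (column sums):
  P(V=0) = 1/2 + 0 + 0 = 1/2
  P(V=1) = 0 + 1/8 + 0 = 1/8
  P(V=2) = 0 + 0 + 3/8 = 3/8

H(U) = -[(1/2)·log₂(1/2) + (1/8)·log₂(1/8) + (3/8)·log₂(3/8)]
  = 0.5000 + 0.3750 + 0.5306
  = 1.4056 bits
H(V) = -[(1/2)·log₂(1/2) + (1/8)·log₂(1/8) + (3/8)·log₂(3/8)]
  = 0.5000 + 0.3750 + 0.5306
  = 1.4056 bits
H(U,V) = -[(1/2)·log₂(1/2) + (1/8)·log₂(1/8) + (3/8)·log₂(3/8)]
  = 0.5000 + 0.3750 + 0.5306
  = 1.4056 bits

I(U;V) = H(U) + H(V) - H(U,V)
  = 1.4056 + 1.4056 - 1.4056
  = 1.4056 bits

Yes. I(U;V) = 1.4056 bits, which is > 0.75 bits.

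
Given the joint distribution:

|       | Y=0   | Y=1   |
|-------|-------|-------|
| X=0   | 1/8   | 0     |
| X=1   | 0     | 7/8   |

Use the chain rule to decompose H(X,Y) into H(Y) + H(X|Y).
By the chain rule: H(X,Y) = H(Y) + H(X|Y)

Marginal P(Y) (column sums):
  P(Y=0) = 1/8 + 0 = 1/8
  P(Y=1) = 0 + 7/8 = 7/8
H(Y) = -[(1/8)·log₂(1/8) + (7/8)·log₂(7/8)]
  = 0.3750 + 0.1686
  = 0.5436 bits
H(X|Y) = -Σ P(X,Y)·log₂ P(X|Y), where P(X|Y) = P(X,Y) / P(Y)
  (cells with P(X,Y) = 0 contribute 0)
  (X=0,Y=0): P(X|Y) = (1/8)/(1/8) = 1;  -(1/8)·log₂(1) = 0.0000
  (X=1,Y=1): P(X|Y) = (7/8)/(7/8) = 1;  -(7/8)·log₂(1) = 0.0000
H(X|Y) = 0.0000 + 0.0000
  = 0.0000 bits

H(X,Y) = H(Y) + H(X|Y) = 0.5436 + 0.0000 = 0.5436 bits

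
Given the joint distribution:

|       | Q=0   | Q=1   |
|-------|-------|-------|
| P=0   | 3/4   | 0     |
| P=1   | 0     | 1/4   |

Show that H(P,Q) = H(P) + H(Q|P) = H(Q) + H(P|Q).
Marginal P(P) (row sums):
  P(P=0) = 3/4 + 0 = 3/4
  P(P=1) = 0 + 1/4 = 1/4
Marginal P(Q) (column sums):
  P(Q=0) = 3/4 + 0 = 3/4
  P(Q=1) = 0 + 1/4 = 1/4

Decomposition 1: H(P) + H(Q|P)
H(P) = -[(3/4)·log₂(3/4) + (1/4)·log₂(1/4)]
  = 0.3113 + 0.5000
  = 0.8113 bits
H(Q|P) = -Σ P(P,Q)·log₂ P(Q|P), where P(Q|P) = P(P,Q) / P(P)
  (cells with P(P,Q) = 0 contribute 0)
  (P=0,Q=0): P(Q|P) = (3/4)/(3/4) = 1;  -(3/4)·log₂(1) = 0.0000
  (P=1,Q=1): P(Q|P) = (1/4)/(1/4) = 1;  -(1/4)·log₂(1) = 0.0000
H(Q|P) = 0.0000 + 0.0000
  = 0.0000 bits
H(P) + H(Q|P) = 0.8113 + 0.0000 = 0.8113 bits

Decomposition 2: H(Q) + H(P|Q)
H(Q) = -[(3/4)·log₂(3/4) + (1/4)·log₂(1/4)]
  = 0.3113 + 0.5000
  = 0.8113 bits
H(P|Q) = -Σ P(P,Q)·log₂ P(P|Q), where P(P|Q) = P(P,Q) / P(Q)
  (cells with P(P,Q) = 0 contribute 0)
  (P=0,Q=0): P(P|Q) = (3/4)/(3/4) = 1;  -(3/4)·log₂(1) = 0.0000
  (P=1,Q=1): P(P|Q) = (1/4)/(1/4) = 1;  -(1/4)·log₂(1) = 0.0000
H(P|Q) = 0.0000 + 0.0000
  = 0.0000 bits
H(Q) + H(P|Q) = 0.8113 + 0.0000 = 0.8113 bits

Direct computation of the joint entropy:
H(P,Q) = -[(3/4)·log₂(3/4) + (1/4)·log₂(1/4)]
  = 0.3113 + 0.5000
  = 0.8113 bits

All three agree: H(P,Q) = 0.8113 bits ✓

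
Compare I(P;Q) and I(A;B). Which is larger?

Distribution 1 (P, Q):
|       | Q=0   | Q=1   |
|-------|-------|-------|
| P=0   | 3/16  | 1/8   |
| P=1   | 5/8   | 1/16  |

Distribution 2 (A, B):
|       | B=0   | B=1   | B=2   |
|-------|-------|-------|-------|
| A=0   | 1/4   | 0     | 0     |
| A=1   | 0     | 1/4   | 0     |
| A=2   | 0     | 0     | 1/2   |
Distribution 1 (P, Q):
Marginal P(P) (row sums):
  P(P=0) = 3/16 + 1/8 = 5/16
  P(P=1) = 5/8 + 1/16 = 11/16
Marginal P(Q) (column sums):
  P(Q=0) = 3/16 + 5/8 = 13/16
  P(Q=1) = 1/8 + 1/16 = 3/16

H(P) = -[(5/16)·log₂(5/16) + (11/16)·log₂(11/16)]
  = 0.5244 + 0.3716
  = 0.8960 bits
H(Q) = -[(13/16)·log₂(13/16) + (3/16)·log₂(3/16)]
  = 0.2434 + 0.4528
  = 0.6962 bits
H(P,Q) = -[(3/16)·log₂(3/16) + (1/8)·log₂(1/8) + (5/8)·log₂(5/8) + (1/16)·log₂(1/16)]
  = 0.4528 + 0.3750 + 0.4238 + 0.2500
  = 1.5016 bits

I(P;Q) = H(P) + H(Q) - H(P,Q)
  = 0.8960 + 0.6962 - 1.5016
  = 0.0906 bits

Distribution 2 (A, B):
Marginal P(A) (row sums):
  P(A=0) = 1/4 + 0 + 0 = 1/4
  P(A=1) = 0 + 1/4 + 0 = 1/4
  P(A=2) = 0 + 0 + 1/2 = 1/2
Marginal P(B) (column sums):
  P(B=0) = 1/4 + 0 + 0 = 1/4
  P(B=1) = 0 + 1/4 + 0 = 1/4
  P(B=2) = 0 + 0 + 1/2 = 1/2

H(A) = -[(1/4)·log₂(1/4) + (1/4)·log₂(1/4) + (1/2)·log₂(1/2)]
  = 0.5000 + 0.5000 + 0.5000
  = 1.5000 bits
H(B) = -[(1/4)·log₂(1/4) + (1/4)·log₂(1/4) + (1/2)·log₂(1/2)]
  = 0.5000 + 0.5000 + 0.5000
  = 1.5000 bits
H(A,B) = -[(1/4)·log₂(1/4) + (1/4)·log₂(1/4) + (1/2)·log₂(1/2)]
  = 0.5000 + 0.5000 + 0.5000
  = 1.5000 bits

I(A;B) = H(A) + H(B) - H(A,B)
  = 1.5000 + 1.5000 - 1.5000
  = 1.5000 bits

I(A;B) = 1.5000 bits > I(P;Q) = 0.0906 bits, so (A, B) has the higher mutual information (stronger dependence).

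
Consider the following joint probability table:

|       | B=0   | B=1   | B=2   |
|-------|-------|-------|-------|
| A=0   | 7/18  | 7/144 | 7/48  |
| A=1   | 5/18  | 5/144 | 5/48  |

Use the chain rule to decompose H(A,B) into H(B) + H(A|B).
By the chain rule: H(A,B) = H(B) + H(A|B)

Marginal P(B) (column sums):
  P(B=0) = 7/18 + 5/18 = 2/3
  P(B=1) = 7/144 + 5/144 = 1/12
  P(B=2) = 7/48 + 5/48 = 1/4
H(B) = -[(2/3)·log₂(2/3) + (1/12)·log₂(1/12) + (1/4)·log₂(1/4)]
  = 0.3900 + 0.2987 + 0.5000
  = 1.1887 bits
H(A|B) = -Σ P(A,B)·log₂ P(A|B), where P(A|B) = P(A,B) / P(B)
  (A=0,B=0): P(A|B) = (7/18)/(2/3) = 7/12;  -(7/18)·log₂(7/12) = 0.3024
  (A=0,B=1): P(A|B) = (7/144)/(1/12) = 7/12;  -(7/144)·log₂(7/12) = 0.0378
  (A=0,B=2): P(A|B) = (7/48)/(1/4) = 7/12;  -(7/48)·log₂(7/12) = 0.1134
  (A=1,B=0): P(A|B) = (5/18)/(2/3) = 5/12;  -(5/18)·log₂(5/12) = 0.3508
  (A=1,B=1): P(A|B) = (5/144)/(1/12) = 5/12;  -(5/144)·log₂(5/12) = 0.0439
  (A=1,B=2): P(A|B) = (5/48)/(1/4) = 5/12;  -(5/48)·log₂(5/12) = 0.1316
H(A|B) = 0.3024 + 0.0378 + 0.1134 + 0.3508 + 0.0439 + 0.1316
  = 0.9799 bits

H(A,B) = H(B) + H(A|B) = 1.1887 + 0.9799 = 2.1686 bits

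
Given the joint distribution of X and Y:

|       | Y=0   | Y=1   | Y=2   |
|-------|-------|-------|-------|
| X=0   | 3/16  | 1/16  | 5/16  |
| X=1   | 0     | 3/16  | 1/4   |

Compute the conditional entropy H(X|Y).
Marginal P(Y) (column sums):
  P(Y=0) = 3/16 + 0 = 3/16
  P(Y=1) = 1/16 + 3/16 = 1/4
  P(Y=2) = 5/16 + 1/4 = 9/16

H(X|Y) = -Σ P(X,Y)·log₂ P(X|Y), where P(X|Y) = P(X,Y) / P(Y)
  (cells with P(X,Y) = 0 contribute 0)
  (X=0,Y=0): P(X|Y) = (3/16)/(3/16) = 1;  -(3/16)·log₂(1) = 0.0000
  (X=0,Y=1): P(X|Y) = (1/16)/(1/4) = 1/4;  -(1/16)·log₂(1/4) = 0.1250
  (X=0,Y=2): P(X|Y) = (5/16)/(9/16) = 5/9;  -(5/16)·log₂(5/9) = 0.2650
  (X=1,Y=1): P(X|Y) = (3/16)/(1/4) = 3/4;  -(3/16)·log₂(3/4) = 0.0778
  (X=1,Y=2): P(X|Y) = (1/4)/(9/16) = 4/9;  -(1/4)·log₂(4/9) = 0.2925
H(X|Y) = 0.0000 + 0.1250 + 0.2650 + 0.0778 + 0.2925
  = 0.7603 bits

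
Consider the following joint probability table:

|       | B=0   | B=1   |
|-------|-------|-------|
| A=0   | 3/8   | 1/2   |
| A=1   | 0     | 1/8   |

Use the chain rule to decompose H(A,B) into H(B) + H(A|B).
By the chain rule: H(A,B) = H(B) + H(A|B)

Marginal P(B) (column sums):
  P(B=0) = 3/8 + 0 = 3/8
  P(B=1) = 1/2 + 1/8 = 5/8
H(B) = -[(3/8)·log₂(3/8) + (5/8)·log₂(5/8)]
  = 0.5306 + 0.4238
  = 0.9544 bits
H(A|B) = -Σ P(A,B)·log₂ P(A|B), where P(A|B) = P(A,B) / P(B)
  (cells with P(A,B) = 0 contribute 0)
  (A=0,B=0): P(A|B) = (3/8)/(3/8) = 1;  -(3/8)·log₂(1) = 0.0000
  (A=0,B=1): P(A|B) = (1/2)/(5/8) = 4/5;  -(1/2)·log₂(4/5) = 0.1610
  (A=1,B=1): P(A|B) = (1/8)/(5/8) = 1/5;  -(1/8)·log₂(1/5) = 0.2902
H(A|B) = 0.0000 + 0.1610 + 0.2902
  = 0.4512 bits

H(A,B) = H(B) + H(A|B) = 0.9544 + 0.4512 = 1.4056 bits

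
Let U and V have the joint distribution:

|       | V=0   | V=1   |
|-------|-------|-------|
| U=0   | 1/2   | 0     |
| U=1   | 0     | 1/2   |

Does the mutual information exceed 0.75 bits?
Marginal P(U) (row sums):
  P(U=0) = 1/2 + 0 = 1/2
  P(U=1) = 0 + 1/2 = 1/2
Marginal P(V) (column sums):
  P(V=0) = 1/2 + 0 = 1/2
  P(V=1) = 0 + 1/2 = 1/2

H(U) = -[(1/2)·log₂(1/2) + (1/2)·log₂(1/2)]
  = 0.5000 + 0.5000
  = 1.0000 bits
H(V) = -[(1/2)·log₂(1/2) + (1/2)·log₂(1/2)]
  = 0.5000 + 0.5000
  = 1.0000 bits
H(U,V) = -[(1/2)·log₂(1/2) + (1/2)·log₂(1/2)]
  = 0.5000 + 0.5000
  = 1.0000 bits

I(U;V) = H(U) + H(V) - H(U,V)
  = 1.0000 + 1.0000 - 1.0000
  = 1.0000 bits

Yes. I(U;V) = 1.0000 bits, which is > 0.75 bits.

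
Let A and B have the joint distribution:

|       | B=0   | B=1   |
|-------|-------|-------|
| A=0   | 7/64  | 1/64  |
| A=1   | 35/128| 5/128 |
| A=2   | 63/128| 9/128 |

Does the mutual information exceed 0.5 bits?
Marginal P(A) (row sums):
  P(A=0) = 7/64 + 1/64 = 1/8
  P(A=1) = 35/128 + 5/128 = 5/16
  P(A=2) = 63/128 + 9/128 = 9/16
Marginal P(B) (column sums):
  P(B=0) = 7/64 + 35/128 + 63/128 = 7/8
  P(B=1) = 1/64 + 5/128 + 9/128 = 1/8

H(A) = -[(1/8)·log₂(1/8) + (5/16)·log₂(5/16) + (9/16)·log₂(9/16)]
  = 0.3750 + 0.5244 + 0.4669
  = 1.3663 bits
H(B) = -[(7/8)·log₂(7/8) + (1/8)·log₂(1/8)]
  = 0.1686 + 0.3750
  = 0.5436 bits
H(A,B) = -[(7/64)·log₂(7/64) + (1/64)·log₂(1/64) + (35/128)·log₂(35/128) + (5/128)·log₂(5/128) + (63/128)·log₂(63/128) + (9/128)·log₂(9/128)]
  = 0.3492 + 0.0938 + 0.5115 + 0.1827 + 0.5034 + 0.2693
  = 1.9099 bits

I(A;B) = H(A) + H(B) - H(A,B)
  = 1.3663 + 0.5436 - 1.9099
  = 0.0000 bits

No. I(A;B) = 0.0000 bits, which is ≤ 0.5 bits.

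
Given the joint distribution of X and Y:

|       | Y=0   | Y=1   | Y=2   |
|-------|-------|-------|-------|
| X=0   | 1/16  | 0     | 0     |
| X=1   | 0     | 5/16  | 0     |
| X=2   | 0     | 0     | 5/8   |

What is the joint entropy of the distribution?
H(X,Y) = -Σ P(X,Y) log₂ P(X,Y), summed over the non-zero cells:
H(X,Y) = -[(1/16)·log₂(1/16) + (5/16)·log₂(5/16) + (5/8)·log₂(5/8)]
  = 0.2500 + 0.5244 + 0.4238
  = 1.1982 bits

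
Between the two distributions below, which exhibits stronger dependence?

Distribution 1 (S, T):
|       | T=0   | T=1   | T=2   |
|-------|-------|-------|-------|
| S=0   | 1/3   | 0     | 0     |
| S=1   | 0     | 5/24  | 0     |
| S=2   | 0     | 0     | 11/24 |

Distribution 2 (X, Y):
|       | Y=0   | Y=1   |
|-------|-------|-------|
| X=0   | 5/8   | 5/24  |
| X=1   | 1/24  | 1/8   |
Distribution 1 (S, T):
Marginal P(S) (row sums):
  P(S=0) = 1/3 + 0 + 0 = 1/3
  P(S=1) = 0 + 5/24 + 0 = 5/24
  P(S=2) = 0 + 0 + 11/24 = 11/24
Marginal P(T) (column sums):
  P(T=0) = 1/3 + 0 + 0 = 1/3
  P(T=1) = 0 + 5/24 + 0 = 5/24
  P(T=2) = 0 + 0 + 11/24 = 11/24

H(S) = -[(1/3)·log₂(1/3) + (5/24)·log₂(5/24) + (11/24)·log₂(11/24)]
  = 0.5283 + 0.4715 + 0.5159
  = 1.5157 bits
H(T) = -[(1/3)·log₂(1/3) + (5/24)·log₂(5/24) + (11/24)·log₂(11/24)]
  = 0.5283 + 0.4715 + 0.5159
  = 1.5157 bits
H(S,T) = -[(1/3)·log₂(1/3) + (5/24)·log₂(5/24) + (11/24)·log₂(11/24)]
  = 0.5283 + 0.4715 + 0.5159
  = 1.5157 bits

I(S;T) = H(S) + H(T) - H(S,T)
  = 1.5157 + 1.5157 - 1.5157
  = 1.5157 bits

Distribution 2 (X, Y):
Marginal P(X) (row sums):
  P(X=0) = 5/8 + 5/24 = 5/6
  P(X=1) = 1/24 + 1/8 = 1/6
Marginal P(Y) (column sums):
  P(Y=0) = 5/8 + 1/24 = 2/3
  P(Y=1) = 5/24 + 1/8 = 1/3

H(X) = -[(5/6)·log₂(5/6) + (1/6)·log₂(1/6)]
  = 0.2192 + 0.4308
  = 0.6500 bits
H(Y) = -[(2/3)·log₂(2/3) + (1/3)·log₂(1/3)]
  = 0.3900 + 0.5283
  = 0.9183 bits
H(X,Y) = -[(5/8)·log₂(5/8) + (5/24)·log₂(5/24) + (1/24)·log₂(1/24) + (1/8)·log₂(1/8)]
  = 0.4238 + 0.4715 + 0.1910 + 0.3750
  = 1.4613 bits

I(X;Y) = H(X) + H(Y) - H(X,Y)
  = 0.6500 + 0.9183 - 1.4613
  = 0.1070 bits

I(S;T) = 1.5157 bits > I(X;Y) = 0.1070 bits, so (S, T) has the higher mutual information (stronger dependence).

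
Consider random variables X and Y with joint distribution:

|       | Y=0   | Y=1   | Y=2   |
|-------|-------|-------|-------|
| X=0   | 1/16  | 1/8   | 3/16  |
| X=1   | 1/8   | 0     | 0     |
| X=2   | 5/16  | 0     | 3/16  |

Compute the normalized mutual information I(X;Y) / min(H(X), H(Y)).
Marginal P(X) (row sums):
  P(X=0) = 1/16 + 1/8 + 3/16 = 3/8
  P(X=1) = 1/8 + 0 + 0 = 1/8
  P(X=2) = 5/16 + 0 + 3/16 = 1/2
Marginal P(Y) (column sums):
  P(Y=0) = 1/16 + 1/8 + 5/16 = 1/2
  P(Y=1) = 1/8 + 0 + 0 = 1/8
  P(Y=2) = 3/16 + 0 + 3/16 = 3/8

H(X) = -[(3/8)·log₂(3/8) + (1/8)·log₂(1/8) + (1/2)·log₂(1/2)]
  = 0.5306 + 0.3750 + 0.5000
  = 1.4056 bits
H(Y) = -[(1/2)·log₂(1/2) + (1/8)·log₂(1/8) + (3/8)·log₂(3/8)]
  = 0.5000 + 0.3750 + 0.5306
  = 1.4056 bits
H(X,Y) = -[(1/16)·log₂(1/16) + (1/8)·log₂(1/8) + (3/16)·log₂(3/16) + (1/8)·log₂(1/8) + (5/16)·log₂(5/16) + (3/16)·log₂(3/16)]
  = 0.2500 + 0.3750 + 0.4528 + 0.3750 + 0.5244 + 0.4528
  = 2.4300 bits

I(X;Y) = H(X) + H(Y) - H(X,Y)
  = 1.4056 + 1.4056 - 2.4300
  = 0.3812 bits

min(H(X), H(Y)) = min(1.4056, 1.4056) = 1.4056 bits
Normalized MI = 0.3812 / 1.4056 = 0.2712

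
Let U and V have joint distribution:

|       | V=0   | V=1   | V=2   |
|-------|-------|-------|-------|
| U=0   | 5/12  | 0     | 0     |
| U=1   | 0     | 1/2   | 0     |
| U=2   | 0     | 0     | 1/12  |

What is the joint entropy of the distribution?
H(U,V) = -Σ P(U,V) log₂ P(U,V), summed over the non-zero cells:
H(U,V) = -[(5/12)·log₂(5/12) + (1/2)·log₂(1/2) + (1/12)·log₂(1/12)]
  = 0.5263 + 0.5000 + 0.2987
  = 1.3250 bits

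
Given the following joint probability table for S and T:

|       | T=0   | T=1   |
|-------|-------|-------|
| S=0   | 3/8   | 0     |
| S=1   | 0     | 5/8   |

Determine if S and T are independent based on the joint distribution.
Marginal P(S) (row sums):
  P(S=0) = 3/8 + 0 = 3/8
  P(S=1) = 0 + 5/8 = 5/8
Marginal P(T) (column sums):
  P(T=0) = 3/8 + 0 = 3/8
  P(T=1) = 0 + 5/8 = 5/8

S and T are independent iff P(S=i,T=j) = P(S=i)·P(T=j) for every cell.
  P(S=0)·P(T=0) = 3/8 × 3/8 = 9/64, but P(S=0,T=0) = 3/8 ✗

No, S and T are not independent. Quantitatively, I(S;T) > 0:

H(S) = -[(3/8)·log₂(3/8) + (5/8)·log₂(5/8)]
  = 0.5306 + 0.4238
  = 0.9544 bits
H(T) = -[(3/8)·log₂(3/8) + (5/8)·log₂(5/8)]
  = 0.5306 + 0.4238
  = 0.9544 bits
H(S,T) = -[(3/8)·log₂(3/8) + (5/8)·log₂(5/8)]
  = 0.5306 + 0.4238
  = 0.9544 bits
I(S;T) = H(S) + H(T) - H(S,T) = 0.9544 + 0.9544 - 0.9544 = 0.9544 bits > 0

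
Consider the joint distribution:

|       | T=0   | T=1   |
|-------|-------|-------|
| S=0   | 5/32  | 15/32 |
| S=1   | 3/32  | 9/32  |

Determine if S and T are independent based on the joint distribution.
Marginal P(S) (row sums):
  P(S=0) = 5/32 + 15/32 = 5/8
  P(S=1) = 3/32 + 9/32 = 3/8
Marginal P(T) (column sums):
  P(T=0) = 5/32 + 3/32 = 1/4
  P(T=1) = 15/32 + 9/32 = 3/4

S and T are independent iff P(S=i,T=j) = P(S=i)·P(T=j) for every cell.
  P(S=0)·P(T=0) = 5/8 × 1/4 = 5/32 = P(S=0,T=0) ✓
  P(S=0)·P(T=1) = 5/8 × 3/4 = 15/32 = P(S=0,T=1) ✓
  P(S=1)·P(T=0) = 3/8 × 1/4 = 3/32 = P(S=1,T=0) ✓
  P(S=1)·P(T=1) = 3/8 × 3/4 = 9/32 = P(S=1,T=1) ✓

Yes, S and T are independent: every cell factors, so I(S;T) = 0 bits.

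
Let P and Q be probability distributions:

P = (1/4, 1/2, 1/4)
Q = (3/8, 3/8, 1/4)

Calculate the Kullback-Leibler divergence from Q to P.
D(P||Q) = Σ P(i) log₂(P(i)/Q(i))
  i=0: (1/4) × log₂((1/4)/(3/8)) = (1/4) × log₂(2/3) = -0.1462
  i=1: (1/2) × log₂((1/2)/(3/8)) = (1/2) × log₂(4/3) = 0.2075
  i=2: (1/4) × log₂((1/4)/(1/4)) = (1/4) × log₂(1) = 0.0000
D(P||Q) = -0.1462 + 0.2075 + 0.0000
  = 0.0613 bits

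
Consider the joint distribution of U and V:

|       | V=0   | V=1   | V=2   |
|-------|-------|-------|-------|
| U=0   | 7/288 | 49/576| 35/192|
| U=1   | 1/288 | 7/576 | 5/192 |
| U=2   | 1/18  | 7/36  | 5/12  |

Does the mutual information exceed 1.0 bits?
Marginal P(U) (row sums):
  P(U=0) = 7/288 + 49/576 + 35/192 = 7/24
  P(U=1) = 1/288 + 7/576 + 5/192 = 1/24
  P(U=2) = 1/18 + 7/36 + 5/12 = 2/3
Marginal P(V) (column sums):
  P(V=0) = 7/288 + 1/288 + 1/18 = 1/12
  P(V=1) = 49/576 + 7/576 + 7/36 = 7/24
  P(V=2) = 35/192 + 5/192 + 5/12 = 5/8

H(U) = -[(7/24)·log₂(7/24) + (1/24)·log₂(1/24) + (2/3)·log₂(2/3)]
  = 0.5185 + 0.1910 + 0.3900
  = 1.0995 bits
H(V) = -[(1/12)·log₂(1/12) + (7/24)·log₂(7/24) + (5/8)·log₂(5/8)]
  = 0.2987 + 0.5185 + 0.4238
  = 1.2410 bits
H(U,V) = -[(7/288)·log₂(7/288) + (49/576)·log₂(49/576) + (35/192)·log₂(35/192) + (1/288)·log₂(1/288) + (7/576)·log₂(7/576) + (5/192)·log₂(5/192) + (1/18)·log₂(1/18) + (7/36)·log₂(7/36) + (5/12)·log₂(5/12)]
  = 0.1303 + 0.3024 + 0.4476 + 0.0284 + 0.0773 + 0.1371 + 0.2317 + 0.4594 + 0.5263
  = 2.3405 bits

I(U;V) = H(U) + H(V) - H(U,V)
  = 1.0995 + 1.2410 - 2.3405
  = 0.0000 bits

No. I(U;V) = 0.0000 bits, which is ≤ 1.0 bits.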